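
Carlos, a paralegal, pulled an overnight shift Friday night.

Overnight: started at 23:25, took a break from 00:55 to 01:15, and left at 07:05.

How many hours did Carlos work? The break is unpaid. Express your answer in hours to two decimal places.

7.33 hours

Overnight: 23:25 → midnight = 0 h 35 min; midnight → 07:05 = 7 h 5 min; span 7 h 40 min; less 20 min break → 7 h 20 min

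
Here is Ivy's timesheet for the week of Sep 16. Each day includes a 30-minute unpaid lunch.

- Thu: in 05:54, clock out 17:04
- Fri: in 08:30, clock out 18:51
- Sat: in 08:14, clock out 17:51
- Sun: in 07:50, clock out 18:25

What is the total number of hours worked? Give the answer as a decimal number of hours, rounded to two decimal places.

Thu: 05:54–17:04 = 11 h 10 min; less 30 min break → 10 h 40 min
Fri: 08:30–18:51 = 10 h 21 min; less 30 min break → 9 h 51 min
Sat: 08:14–17:51 = 9 h 37 min; less 30 min break → 9 h 7 min
Sun: 07:50–18:25 = 10 h 35 min; less 30 min break → 10 h 5 min
Total: 10 h 40 min + 9 h 51 min + 9 h 7 min + 10 h 5 min = 39 h 43 min.

39.72 hours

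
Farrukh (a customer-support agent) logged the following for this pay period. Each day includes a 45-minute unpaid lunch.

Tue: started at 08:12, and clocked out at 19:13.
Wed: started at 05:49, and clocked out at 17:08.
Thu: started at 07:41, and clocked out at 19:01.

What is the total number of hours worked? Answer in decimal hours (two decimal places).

Tue: 08:12–19:13 = 11 h 1 min; less 45 min break → 10 h 16 min
Wed: 05:49–17:08 = 11 h 19 min; less 45 min break → 10 h 34 min
Thu: 07:41–19:01 = 11 h 20 min; less 45 min break → 10 h 35 min
Total: 10 h 16 min + 10 h 34 min + 10 h 35 min = 31 h 25 min.

31.42 hours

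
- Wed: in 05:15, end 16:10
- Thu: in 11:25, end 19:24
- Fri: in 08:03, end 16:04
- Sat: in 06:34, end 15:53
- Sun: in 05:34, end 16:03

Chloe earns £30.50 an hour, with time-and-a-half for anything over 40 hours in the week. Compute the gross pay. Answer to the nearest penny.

Wed: 05:15–16:10 = 10 h 55 min
Thu: 11:25–19:24 = 7 h 59 min
Fri: 08:03–16:04 = 8 h 1 min
Sat: 06:34–15:53 = 9 h 19 min
Sun: 05:34–16:03 = 10 h 29 min
Total worked: 46 h 43 min = 2803 min.
Regular 40 h 0 min = 2400 min at £30.50/h; overtime 6 h 43 min = 403 min at £45.75/h.
Pay = (2400 × £30.50 + 403 × £45.75) ÷ 60 = £1527.29.

£1527.29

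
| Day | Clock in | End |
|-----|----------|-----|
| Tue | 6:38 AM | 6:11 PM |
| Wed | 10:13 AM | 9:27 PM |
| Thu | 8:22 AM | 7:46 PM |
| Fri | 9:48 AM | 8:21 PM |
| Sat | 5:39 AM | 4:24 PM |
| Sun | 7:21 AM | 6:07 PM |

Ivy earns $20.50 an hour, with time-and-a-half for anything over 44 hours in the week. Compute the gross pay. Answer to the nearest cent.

Tue: 6:38 AM–6:11 PM = 11 h 33 min
Wed: 10:13 AM–9:27 PM = 11 h 14 min
Thu: 8:22 AM–7:46 PM = 11 h 24 min
Fri: 9:48 AM–8:21 PM = 10 h 33 min
Sat: 5:39 AM–4:24 PM = 10 h 45 min
Sun: 7:21 AM–6:07 PM = 10 h 46 min
Total worked: 66 h 15 min = 3975 min.
Regular 44 h 0 min = 2640 min at $20.50/h; overtime 22 h 15 min = 1335 min at $30.75/h.
Pay = (2640 × $20.50 + 1335 × $30.75) ÷ 60 = $1586.19.

$1586.19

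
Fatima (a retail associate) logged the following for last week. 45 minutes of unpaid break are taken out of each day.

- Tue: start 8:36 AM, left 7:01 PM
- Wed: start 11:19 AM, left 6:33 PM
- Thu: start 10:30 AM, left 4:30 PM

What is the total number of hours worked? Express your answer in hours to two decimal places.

Tue: 8:36 AM–7:01 PM = 10 h 25 min; less 45 min break → 9 h 40 min
Wed: 11:19 AM–6:33 PM = 7 h 14 min; less 45 min break → 6 h 29 min
Thu: 10:30 AM–4:30 PM = 6 h 0 min; less 45 min break → 5 h 15 min
Total: 9 h 40 min + 6 h 29 min + 5 h 15 min = 21 h 24 min.

21.40 hours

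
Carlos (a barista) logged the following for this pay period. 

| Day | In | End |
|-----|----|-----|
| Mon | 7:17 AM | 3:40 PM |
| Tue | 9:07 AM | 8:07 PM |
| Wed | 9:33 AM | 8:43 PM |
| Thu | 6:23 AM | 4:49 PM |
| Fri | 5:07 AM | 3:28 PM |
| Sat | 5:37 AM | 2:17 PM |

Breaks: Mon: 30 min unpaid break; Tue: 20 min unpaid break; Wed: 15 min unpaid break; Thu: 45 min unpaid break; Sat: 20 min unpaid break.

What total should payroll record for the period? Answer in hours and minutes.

57 h 50 min

Mon: 7:17 AM–3:40 PM = 8 h 23 min; less 30 min break → 7 h 53 min
Tue: 9:07 AM–8:07 PM = 11 h 0 min; less 20 min break → 10 h 40 min
Wed: 9:33 AM–8:43 PM = 11 h 10 min; less 15 min break → 10 h 55 min
Thu: 6:23 AM–4:49 PM = 10 h 26 min; less 45 min break → 9 h 41 min
Fri: 5:07 AM–3:28 PM = 10 h 21 min
Sat: 5:37 AM–2:17 PM = 8 h 40 min; less 20 min break → 8 h 20 min
Total: 7 h 53 min + 10 h 40 min + 10 h 55 min + 9 h 41 min + 10 h 21 min + 8 h 20 min = 57 h 50 min.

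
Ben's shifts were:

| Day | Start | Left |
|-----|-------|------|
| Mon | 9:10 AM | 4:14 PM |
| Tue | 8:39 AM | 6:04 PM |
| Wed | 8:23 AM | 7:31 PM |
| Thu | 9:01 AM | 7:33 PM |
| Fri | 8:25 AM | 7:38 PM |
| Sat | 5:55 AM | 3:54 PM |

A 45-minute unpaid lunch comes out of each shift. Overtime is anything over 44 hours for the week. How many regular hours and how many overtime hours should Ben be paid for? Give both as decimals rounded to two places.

Mon: 9:10 AM–4:14 PM = 7 h 4 min; less 45 min break → 6 h 19 min
Tue: 8:39 AM–6:04 PM = 9 h 25 min; less 45 min break → 8 h 40 min
Wed: 8:23 AM–7:31 PM = 11 h 8 min; less 45 min break → 10 h 23 min
Thu: 9:01 AM–7:33 PM = 10 h 32 min; less 45 min break → 9 h 47 min
Fri: 8:25 AM–7:38 PM = 11 h 13 min; less 45 min break → 10 h 28 min
Sat: 5:55 AM–3:54 PM = 9 h 59 min; less 45 min break → 9 h 14 min
Total worked: 54 h 51 min = 54.85 h.
Threshold 44 h → overtime 10 h 51 min, regular 44 h 0 min.

Regular 44.00 hours, overtime 10.85 hours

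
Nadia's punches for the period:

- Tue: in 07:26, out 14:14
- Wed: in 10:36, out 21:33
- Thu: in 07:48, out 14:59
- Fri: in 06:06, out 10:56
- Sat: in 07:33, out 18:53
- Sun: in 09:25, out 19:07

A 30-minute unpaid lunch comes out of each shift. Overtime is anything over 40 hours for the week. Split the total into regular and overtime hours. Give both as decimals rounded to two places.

Regular 40.00 hours, overtime 7.80 hours

Tue: 07:26–14:14 = 6 h 48 min; less 30 min break → 6 h 18 min
Wed: 10:36–21:33 = 10 h 57 min; less 30 min break → 10 h 27 min
Thu: 07:48–14:59 = 7 h 11 min; less 30 min break → 6 h 41 min
Fri: 06:06–10:56 = 4 h 50 min; less 30 min break → 4 h 20 min
Sat: 07:33–18:53 = 11 h 20 min; less 30 min break → 10 h 50 min
Sun: 09:25–19:07 = 9 h 42 min; less 30 min break → 9 h 12 min
Total worked: 47 h 48 min = 47.80 h.
Threshold 40 h → overtime 7 h 48 min, regular 40 h 0 min.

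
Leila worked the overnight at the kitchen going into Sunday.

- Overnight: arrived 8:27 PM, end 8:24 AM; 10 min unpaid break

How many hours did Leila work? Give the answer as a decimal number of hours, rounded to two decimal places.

Overnight: 8:27 PM → midnight = 3 h 33 min; midnight → 8:24 AM = 8 h 24 min; span 11 h 57 min; less 10 min break → 11 h 47 min

11.78 hours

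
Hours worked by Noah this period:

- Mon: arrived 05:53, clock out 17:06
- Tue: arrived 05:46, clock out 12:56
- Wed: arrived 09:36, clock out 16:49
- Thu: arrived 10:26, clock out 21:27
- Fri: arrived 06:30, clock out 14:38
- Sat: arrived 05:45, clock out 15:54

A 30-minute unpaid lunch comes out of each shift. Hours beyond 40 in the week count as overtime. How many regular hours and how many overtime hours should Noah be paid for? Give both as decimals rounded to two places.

Regular 40.00 hours, overtime 11.90 hours

Mon: 05:53–17:06 = 11 h 13 min; less 30 min break → 10 h 43 min
Tue: 05:46–12:56 = 7 h 10 min; less 30 min break → 6 h 40 min
Wed: 09:36–16:49 = 7 h 13 min; less 30 min break → 6 h 43 min
Thu: 10:26–21:27 = 11 h 1 min; less 30 min break → 10 h 31 min
Fri: 06:30–14:38 = 8 h 8 min; less 30 min break → 7 h 38 min
Sat: 05:45–15:54 = 10 h 9 min; less 30 min break → 9 h 39 min
Total worked: 51 h 54 min = 51.90 h.
Threshold 40 h → overtime 11 h 54 min, regular 40 h 0 min.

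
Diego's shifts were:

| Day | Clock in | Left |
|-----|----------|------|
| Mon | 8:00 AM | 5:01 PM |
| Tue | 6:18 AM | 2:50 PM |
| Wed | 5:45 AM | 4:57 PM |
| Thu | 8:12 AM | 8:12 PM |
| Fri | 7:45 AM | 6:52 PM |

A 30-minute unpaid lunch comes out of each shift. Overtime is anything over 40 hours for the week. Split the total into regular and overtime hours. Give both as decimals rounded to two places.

Mon: 8:00 AM–5:01 PM = 9 h 1 min; less 30 min break → 8 h 31 min
Tue: 6:18 AM–2:50 PM = 8 h 32 min; less 30 min break → 8 h 2 min
Wed: 5:45 AM–4:57 PM = 11 h 12 min; less 30 min break → 10 h 42 min
Thu: 8:12 AM–8:12 PM = 12 h 0 min; less 30 min break → 11 h 30 min
Fri: 7:45 AM–6:52 PM = 11 h 7 min; less 30 min break → 10 h 37 min
Total worked: 49 h 22 min = 49.37 h.
Threshold 40 h → overtime 9 h 22 min, regular 40 h 0 min.

Regular 40.00 hours, overtime 9.37 hours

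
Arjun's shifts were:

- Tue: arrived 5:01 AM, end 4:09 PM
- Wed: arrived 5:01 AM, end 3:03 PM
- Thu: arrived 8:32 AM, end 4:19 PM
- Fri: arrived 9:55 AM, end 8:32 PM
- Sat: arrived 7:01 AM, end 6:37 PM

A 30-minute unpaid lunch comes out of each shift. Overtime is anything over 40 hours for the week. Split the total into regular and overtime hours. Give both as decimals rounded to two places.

Tue: 5:01 AM–4:09 PM = 11 h 8 min; less 30 min break → 10 h 38 min
Wed: 5:01 AM–3:03 PM = 10 h 2 min; less 30 min break → 9 h 32 min
Thu: 8:32 AM–4:19 PM = 7 h 47 min; less 30 min break → 7 h 17 min
Fri: 9:55 AM–8:32 PM = 10 h 37 min; less 30 min break → 10 h 7 min
Sat: 7:01 AM–6:37 PM = 11 h 36 min; less 30 min break → 11 h 6 min
Total worked: 48 h 40 min = 48.67 h.
Threshold 40 h → overtime 8 h 40 min, regular 40 h 0 min.

Regular 40.00 hours, overtime 8.67 hours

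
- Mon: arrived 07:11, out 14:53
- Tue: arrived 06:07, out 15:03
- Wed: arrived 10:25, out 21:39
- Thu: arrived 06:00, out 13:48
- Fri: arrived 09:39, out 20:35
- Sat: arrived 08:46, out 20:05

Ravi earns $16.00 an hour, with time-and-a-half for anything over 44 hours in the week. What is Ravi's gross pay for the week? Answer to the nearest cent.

$1038.00

Mon: 07:11–14:53 = 7 h 42 min
Tue: 06:07–15:03 = 8 h 56 min
Wed: 10:25–21:39 = 11 h 14 min
Thu: 06:00–13:48 = 7 h 48 min
Fri: 09:39–20:35 = 10 h 56 min
Sat: 08:46–20:05 = 11 h 19 min
Total worked: 57 h 55 min = 3475 min.
Regular 44 h 0 min = 2640 min at $16.00/h; overtime 13 h 55 min = 835 min at $24.00/h.
Pay = (2640 × $16.00 + 835 × $24.00) ÷ 60 = $1038.00.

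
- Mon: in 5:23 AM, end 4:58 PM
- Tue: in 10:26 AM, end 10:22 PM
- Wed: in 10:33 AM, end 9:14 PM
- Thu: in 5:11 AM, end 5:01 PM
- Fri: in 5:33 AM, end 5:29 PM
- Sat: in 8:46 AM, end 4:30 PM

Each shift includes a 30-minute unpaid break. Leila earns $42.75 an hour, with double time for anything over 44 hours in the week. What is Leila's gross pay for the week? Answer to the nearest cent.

Mon: 5:23 AM–4:58 PM = 11 h 35 min; less 30 min break → 11 h 5 min
Tue: 10:26 AM–10:22 PM = 11 h 56 min; less 30 min break → 11 h 26 min
Wed: 10:33 AM–9:14 PM = 10 h 41 min; less 30 min break → 10 h 11 min
Thu: 5:11 AM–5:01 PM = 11 h 50 min; less 30 min break → 11 h 20 min
Fri: 5:33 AM–5:29 PM = 11 h 56 min; less 30 min break → 11 h 26 min
Sat: 8:46 AM–4:30 PM = 7 h 44 min; less 30 min break → 7 h 14 min
Total worked: 62 h 42 min = 3762 min.
Regular 44 h 0 min = 2640 min at $42.75/h; overtime 18 h 42 min = 1122 min at $85.50/h.
Pay = (2640 × $42.75 + 1122 × $85.50) ÷ 60 = $3479.85.

$3479.85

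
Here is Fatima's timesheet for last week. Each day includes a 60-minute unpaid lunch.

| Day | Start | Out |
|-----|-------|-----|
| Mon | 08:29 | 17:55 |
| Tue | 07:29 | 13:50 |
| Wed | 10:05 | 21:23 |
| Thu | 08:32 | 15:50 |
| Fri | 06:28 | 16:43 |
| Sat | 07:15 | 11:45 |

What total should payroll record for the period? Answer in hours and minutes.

Mon: 08:29–17:55 = 9 h 26 min; less 60 min break → 8 h 26 min
Tue: 07:29–13:50 = 6 h 21 min; less 60 min break → 5 h 21 min
Wed: 10:05–21:23 = 11 h 18 min; less 60 min break → 10 h 18 min
Thu: 08:32–15:50 = 7 h 18 min; less 60 min break → 6 h 18 min
Fri: 06:28–16:43 = 10 h 15 min; less 60 min break → 9 h 15 min
Sat: 07:15–11:45 = 4 h 30 min; less 60 min break → 3 h 30 min
Total: 8 h 26 min + 5 h 21 min + 10 h 18 min + 6 h 18 min + 9 h 15 min + 3 h 30 min = 43 h 8 min.

43 h 8 min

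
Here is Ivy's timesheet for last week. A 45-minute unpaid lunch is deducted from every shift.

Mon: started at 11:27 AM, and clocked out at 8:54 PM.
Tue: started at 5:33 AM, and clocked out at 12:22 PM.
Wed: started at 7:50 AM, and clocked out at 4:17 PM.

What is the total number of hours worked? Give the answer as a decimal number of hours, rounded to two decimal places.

22.47 hours

Mon: 11:27 AM–8:54 PM = 9 h 27 min; less 45 min break → 8 h 42 min
Tue: 5:33 AM–12:22 PM = 6 h 49 min; less 45 min break → 6 h 4 min
Wed: 7:50 AM–4:17 PM = 8 h 27 min; less 45 min break → 7 h 42 min
Total: 8 h 42 min + 6 h 4 min + 7 h 42 min = 22 h 28 min.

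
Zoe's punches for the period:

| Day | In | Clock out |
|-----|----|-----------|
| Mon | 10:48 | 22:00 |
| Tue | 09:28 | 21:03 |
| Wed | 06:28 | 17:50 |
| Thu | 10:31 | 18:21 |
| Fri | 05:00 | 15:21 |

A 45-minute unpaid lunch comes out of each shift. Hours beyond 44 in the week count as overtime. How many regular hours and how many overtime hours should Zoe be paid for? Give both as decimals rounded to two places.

Regular 44.00 hours, overtime 4.58 hours

Mon: 10:48–22:00 = 11 h 12 min; less 45 min break → 10 h 27 min
Tue: 09:28–21:03 = 11 h 35 min; less 45 min break → 10 h 50 min
Wed: 06:28–17:50 = 11 h 22 min; less 45 min break → 10 h 37 min
Thu: 10:31–18:21 = 7 h 50 min; less 45 min break → 7 h 5 min
Fri: 05:00–15:21 = 10 h 21 min; less 45 min break → 9 h 36 min
Total worked: 48 h 35 min = 48.58 h.
Threshold 44 h → overtime 4 h 35 min, regular 44 h 0 min.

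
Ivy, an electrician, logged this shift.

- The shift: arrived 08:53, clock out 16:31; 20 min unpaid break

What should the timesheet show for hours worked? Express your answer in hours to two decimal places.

The shift: 08:53–16:31 = 7 h 38 min; less 20 min break → 7 h 18 min

7.30 hours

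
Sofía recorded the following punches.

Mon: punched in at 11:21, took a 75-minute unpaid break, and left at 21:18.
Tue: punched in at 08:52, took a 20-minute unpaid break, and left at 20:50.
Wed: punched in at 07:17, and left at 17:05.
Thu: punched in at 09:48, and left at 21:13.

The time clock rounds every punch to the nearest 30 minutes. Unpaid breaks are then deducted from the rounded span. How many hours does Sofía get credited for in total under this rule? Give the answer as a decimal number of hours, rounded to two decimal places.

40.92 hours

Mon: in 11:21→11:30, out 21:18→21:30; 10 h 0 min − 75 min = 8 h 45 min
Tue: in 08:52→09:00, out 20:50→21:00; 12 h 0 min − 20 min = 11 h 40 min
Wed: in 07:17→07:30, out 17:05→17:00; 9 h 30 min
Thu: in 09:48→10:00, out 21:13→21:00; 11 h 0 min
Total credited: 40 h 55 min.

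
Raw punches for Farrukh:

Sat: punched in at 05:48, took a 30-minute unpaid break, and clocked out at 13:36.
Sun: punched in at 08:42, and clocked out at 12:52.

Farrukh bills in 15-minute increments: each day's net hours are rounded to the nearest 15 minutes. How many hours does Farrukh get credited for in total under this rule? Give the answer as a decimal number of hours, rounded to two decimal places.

11.50 hours

Sat: 05:48–13:36 = 7 h 48 min − 30 min = 7 h 18 min → rounds to 7 h 15 min
Sun: 08:42–12:52 = 4 h 10 min → rounds to 4 h 15 min
Total credited: 11 h 30 min.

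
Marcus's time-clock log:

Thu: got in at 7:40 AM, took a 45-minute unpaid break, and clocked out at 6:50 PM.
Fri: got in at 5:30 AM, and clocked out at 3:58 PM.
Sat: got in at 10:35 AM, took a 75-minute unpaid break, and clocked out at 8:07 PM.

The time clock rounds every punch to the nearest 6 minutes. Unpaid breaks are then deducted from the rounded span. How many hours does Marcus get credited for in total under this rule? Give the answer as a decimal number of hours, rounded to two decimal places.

Thu: in 7:40 AM→7:42 AM, out 6:50 PM→6:48 PM; 11 h 6 min − 45 min = 10 h 21 min
Fri: in 5:30 AM→5:30 AM, out 3:58 PM→4:00 PM; 10 h 30 min
Sat: in 10:35 AM→10:36 AM, out 8:07 PM→8:06 PM; 9 h 30 min − 75 min = 8 h 15 min
Total credited: 29 h 6 min.

29.10 hours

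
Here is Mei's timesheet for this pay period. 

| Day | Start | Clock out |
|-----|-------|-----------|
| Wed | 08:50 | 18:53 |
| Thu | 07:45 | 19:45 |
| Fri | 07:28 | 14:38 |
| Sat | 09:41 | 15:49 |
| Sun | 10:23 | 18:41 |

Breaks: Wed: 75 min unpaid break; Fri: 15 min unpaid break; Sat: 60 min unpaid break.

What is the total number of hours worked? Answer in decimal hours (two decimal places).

41.15 hours

Wed: 08:50–18:53 = 10 h 3 min; less 75 min break → 8 h 48 min
Thu: 07:45–19:45 = 12 h 0 min
Fri: 07:28–14:38 = 7 h 10 min; less 15 min break → 6 h 55 min
Sat: 09:41–15:49 = 6 h 8 min; less 60 min break → 5 h 8 min
Sun: 10:23–18:41 = 8 h 18 min
Total: 8 h 48 min + 12 h 0 min + 6 h 55 min + 5 h 8 min + 8 h 18 min = 41 h 9 min.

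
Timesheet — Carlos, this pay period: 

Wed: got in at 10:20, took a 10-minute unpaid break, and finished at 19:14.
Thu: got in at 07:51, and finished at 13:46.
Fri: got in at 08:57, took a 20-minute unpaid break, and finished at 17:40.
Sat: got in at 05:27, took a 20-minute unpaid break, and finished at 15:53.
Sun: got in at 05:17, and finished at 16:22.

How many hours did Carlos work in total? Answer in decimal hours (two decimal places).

44.22 hours

Wed: 10:20–19:14 = 8 h 54 min; less 10 min break → 8 h 44 min
Thu: 07:51–13:46 = 5 h 55 min
Fri: 08:57–17:40 = 8 h 43 min; less 20 min break → 8 h 23 min
Sat: 05:27–15:53 = 10 h 26 min; less 20 min break → 10 h 6 min
Sun: 05:17–16:22 = 11 h 5 min
Total: 8 h 44 min + 5 h 55 min + 8 h 23 min + 10 h 6 min + 11 h 5 min = 44 h 13 min.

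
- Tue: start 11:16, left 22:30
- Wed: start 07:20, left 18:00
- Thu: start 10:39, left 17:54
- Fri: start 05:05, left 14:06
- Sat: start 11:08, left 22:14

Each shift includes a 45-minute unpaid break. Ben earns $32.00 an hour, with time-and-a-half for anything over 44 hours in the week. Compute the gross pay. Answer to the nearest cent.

Tue: 11:16–22:30 = 11 h 14 min; less 45 min break → 10 h 29 min
Wed: 07:20–18:00 = 10 h 40 min; less 45 min break → 9 h 55 min
Thu: 10:39–17:54 = 7 h 15 min; less 45 min break → 6 h 30 min
Fri: 05:05–14:06 = 9 h 1 min; less 45 min break → 8 h 16 min
Sat: 11:08–22:14 = 11 h 6 min; less 45 min break → 10 h 21 min
Total worked: 45 h 31 min = 2731 min.
Regular 44 h 0 min = 2640 min at $32.00/h; overtime 1 h 31 min = 91 min at $48.00/h.
Pay = (2640 × $32.00 + 91 × $48.00) ÷ 60 = $1480.80.

$1480.80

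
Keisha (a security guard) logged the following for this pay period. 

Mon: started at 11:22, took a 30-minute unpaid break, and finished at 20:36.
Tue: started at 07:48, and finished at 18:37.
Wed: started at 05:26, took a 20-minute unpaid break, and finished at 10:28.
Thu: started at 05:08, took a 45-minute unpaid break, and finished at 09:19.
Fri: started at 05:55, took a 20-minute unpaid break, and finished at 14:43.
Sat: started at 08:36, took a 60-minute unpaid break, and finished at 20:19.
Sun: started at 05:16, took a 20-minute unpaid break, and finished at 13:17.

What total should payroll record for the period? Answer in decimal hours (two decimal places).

54.55 hours

Mon: 11:22–20:36 = 9 h 14 min; less 30 min break → 8 h 44 min
Tue: 07:48–18:37 = 10 h 49 min
Wed: 05:26–10:28 = 5 h 2 min; less 20 min break → 4 h 42 min
Thu: 05:08–09:19 = 4 h 11 min; less 45 min break → 3 h 26 min
Fri: 05:55–14:43 = 8 h 48 min; less 20 min break → 8 h 28 min
Sat: 08:36–20:19 = 11 h 43 min; less 60 min break → 10 h 43 min
Sun: 05:16–13:17 = 8 h 1 min; less 20 min break → 7 h 41 min
Total: 8 h 44 min + 10 h 49 min + 4 h 42 min + 3 h 26 min + 8 h 28 min + 10 h 43 min + 7 h 41 min = 54 h 33 min.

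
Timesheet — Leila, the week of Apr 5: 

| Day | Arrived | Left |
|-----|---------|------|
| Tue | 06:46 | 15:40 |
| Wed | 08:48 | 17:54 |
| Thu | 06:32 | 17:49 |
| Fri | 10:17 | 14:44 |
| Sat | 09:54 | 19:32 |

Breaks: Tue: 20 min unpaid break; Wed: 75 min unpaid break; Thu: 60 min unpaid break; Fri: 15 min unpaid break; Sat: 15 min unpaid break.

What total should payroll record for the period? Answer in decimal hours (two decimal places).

40.28 hours

Tue: 06:46–15:40 = 8 h 54 min; less 20 min break → 8 h 34 min
Wed: 08:48–17:54 = 9 h 6 min; less 75 min break → 7 h 51 min
Thu: 06:32–17:49 = 11 h 17 min; less 60 min break → 10 h 17 min
Fri: 10:17–14:44 = 4 h 27 min; less 15 min break → 4 h 12 min
Sat: 09:54–19:32 = 9 h 38 min; less 15 min break → 9 h 23 min
Total: 8 h 34 min + 7 h 51 min + 10 h 17 min + 4 h 12 min + 9 h 23 min = 40 h 17 min.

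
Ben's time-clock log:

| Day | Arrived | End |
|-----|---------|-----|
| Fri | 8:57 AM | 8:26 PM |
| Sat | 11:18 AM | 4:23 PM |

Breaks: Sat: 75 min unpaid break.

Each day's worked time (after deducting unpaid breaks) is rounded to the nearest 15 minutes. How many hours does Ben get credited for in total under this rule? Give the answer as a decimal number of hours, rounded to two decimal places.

15.25 hours

Fri: 8:57 AM–8:26 PM = 11 h 29 min → rounds to 11 h 30 min
Sat: 11:18 AM–4:23 PM = 5 h 5 min − 75 min = 3 h 50 min → rounds to 3 h 45 min
Total credited: 15 h 15 min.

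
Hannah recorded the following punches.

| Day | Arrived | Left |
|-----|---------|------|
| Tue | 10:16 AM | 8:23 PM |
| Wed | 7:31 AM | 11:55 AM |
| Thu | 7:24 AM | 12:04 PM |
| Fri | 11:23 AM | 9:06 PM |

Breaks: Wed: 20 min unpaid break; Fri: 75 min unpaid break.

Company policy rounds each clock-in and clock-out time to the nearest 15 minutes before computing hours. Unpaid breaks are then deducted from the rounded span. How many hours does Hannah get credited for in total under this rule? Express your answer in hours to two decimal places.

Tue: in 10:16 AM→10:15 AM, out 8:23 PM→8:30 PM; 10 h 15 min
Wed: in 7:31 AM→7:30 AM, out 11:55 AM→12:00 PM; 4 h 30 min − 20 min = 4 h 10 min
Thu: in 7:24 AM→7:30 AM, out 12:04 PM→12:00 PM; 4 h 30 min
Fri: in 11:23 AM→11:30 AM, out 9:06 PM→9:00 PM; 9 h 30 min − 75 min = 8 h 15 min
Total credited: 27 h 10 min.

27.17 hours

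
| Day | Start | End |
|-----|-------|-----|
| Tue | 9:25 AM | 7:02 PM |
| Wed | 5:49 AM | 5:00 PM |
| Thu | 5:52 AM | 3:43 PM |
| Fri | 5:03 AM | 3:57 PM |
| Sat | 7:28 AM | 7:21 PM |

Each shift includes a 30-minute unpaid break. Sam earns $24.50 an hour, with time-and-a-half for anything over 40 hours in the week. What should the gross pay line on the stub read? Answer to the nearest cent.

Tue: 9:25 AM–7:02 PM = 9 h 37 min; less 30 min break → 9 h 7 min
Wed: 5:49 AM–5:00 PM = 11 h 11 min; less 30 min break → 10 h 41 min
Thu: 5:52 AM–3:43 PM = 9 h 51 min; less 30 min break → 9 h 21 min
Fri: 5:03 AM–3:57 PM = 10 h 54 min; less 30 min break → 10 h 24 min
Sat: 7:28 AM–7:21 PM = 11 h 53 min; less 30 min break → 11 h 23 min
Total worked: 50 h 56 min = 3056 min.
Regular 40 h 0 min = 2400 min at $24.50/h; overtime 10 h 56 min = 656 min at $36.75/h.
Pay = (2400 × $24.50 + 656 × $36.75) ÷ 60 = $1381.80.

$1381.80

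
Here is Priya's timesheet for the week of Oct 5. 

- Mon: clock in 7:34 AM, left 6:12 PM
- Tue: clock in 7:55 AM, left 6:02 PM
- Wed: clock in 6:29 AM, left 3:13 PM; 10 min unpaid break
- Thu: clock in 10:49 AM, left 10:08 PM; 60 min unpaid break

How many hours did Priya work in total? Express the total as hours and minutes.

Mon: 7:34 AM–6:12 PM = 10 h 38 min
Tue: 7:55 AM–6:02 PM = 10 h 7 min
Wed: 6:29 AM–3:13 PM = 8 h 44 min; less 10 min break → 8 h 34 min
Thu: 10:49 AM–10:08 PM = 11 h 19 min; less 60 min break → 10 h 19 min
Total: 10 h 38 min + 10 h 7 min + 8 h 34 min + 10 h 19 min = 39 h 38 min.

39 h 38 min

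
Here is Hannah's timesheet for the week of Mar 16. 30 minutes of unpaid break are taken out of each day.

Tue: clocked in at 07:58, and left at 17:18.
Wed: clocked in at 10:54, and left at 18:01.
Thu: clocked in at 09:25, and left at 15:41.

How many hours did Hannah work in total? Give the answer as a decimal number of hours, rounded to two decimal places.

21.22 hours

Tue: 07:58–17:18 = 9 h 20 min; less 30 min break → 8 h 50 min
Wed: 10:54–18:01 = 7 h 7 min; less 30 min break → 6 h 37 min
Thu: 09:25–15:41 = 6 h 16 min; less 30 min break → 5 h 46 min
Total: 8 h 50 min + 6 h 37 min + 5 h 46 min = 21 h 13 min.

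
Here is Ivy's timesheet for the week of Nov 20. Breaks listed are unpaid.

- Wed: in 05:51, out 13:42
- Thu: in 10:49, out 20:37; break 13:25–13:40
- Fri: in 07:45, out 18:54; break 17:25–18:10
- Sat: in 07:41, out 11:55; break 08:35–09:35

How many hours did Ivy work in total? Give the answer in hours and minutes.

Wed: 05:51–13:42 = 7 h 51 min
Thu: 10:49–20:37 = 9 h 48 min; less 15 min break → 9 h 33 min
Fri: 07:45–18:54 = 11 h 9 min; less 45 min break → 10 h 24 min
Sat: 07:41–11:55 = 4 h 14 min; less 60 min break → 3 h 14 min
Total: 7 h 51 min + 9 h 33 min + 10 h 24 min + 3 h 14 min = 31 h 2 min.

31 h 2 min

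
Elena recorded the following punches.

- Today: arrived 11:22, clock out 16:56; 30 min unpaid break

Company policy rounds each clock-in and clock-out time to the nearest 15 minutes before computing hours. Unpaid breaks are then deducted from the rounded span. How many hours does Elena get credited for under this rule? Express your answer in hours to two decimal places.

Today: in 11:22→11:15, out 16:56→17:00; 5 h 45 min − 30 min = 5 h 15 min

5.25 hours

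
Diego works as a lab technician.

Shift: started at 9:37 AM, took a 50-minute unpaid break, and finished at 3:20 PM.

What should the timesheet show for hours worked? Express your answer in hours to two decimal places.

4.88 hours

Shift: 9:37 AM–3:20 PM = 5 h 43 min; less 50 min break → 4 h 53 min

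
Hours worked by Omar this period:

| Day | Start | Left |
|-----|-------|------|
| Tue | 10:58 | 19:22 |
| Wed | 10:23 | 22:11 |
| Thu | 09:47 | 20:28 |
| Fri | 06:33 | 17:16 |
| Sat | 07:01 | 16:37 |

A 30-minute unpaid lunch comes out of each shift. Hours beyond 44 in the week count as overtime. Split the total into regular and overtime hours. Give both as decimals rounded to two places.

Tue: 10:58–19:22 = 8 h 24 min; less 30 min break → 7 h 54 min
Wed: 10:23–22:11 = 11 h 48 min; less 30 min break → 11 h 18 min
Thu: 09:47–20:28 = 10 h 41 min; less 30 min break → 10 h 11 min
Fri: 06:33–17:16 = 10 h 43 min; less 30 min break → 10 h 13 min
Sat: 07:01–16:37 = 9 h 36 min; less 30 min break → 9 h 6 min
Total worked: 48 h 42 min = 48.70 h.
Threshold 44 h → overtime 4 h 42 min, regular 44 h 0 min.

Regular 44.00 hours, overtime 4.70 hours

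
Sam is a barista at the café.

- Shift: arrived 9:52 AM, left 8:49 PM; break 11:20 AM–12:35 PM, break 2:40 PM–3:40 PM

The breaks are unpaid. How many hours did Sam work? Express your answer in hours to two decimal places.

8.70 hours

Shift: 9:52 AM–8:49 PM = 10 h 57 min; less 135 min break → 8 h 42 min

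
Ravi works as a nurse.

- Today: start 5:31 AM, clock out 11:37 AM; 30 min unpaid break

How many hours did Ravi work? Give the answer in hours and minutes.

Today: 5:31 AM–11:37 AM = 6 h 6 min; less 30 min break → 5 h 36 min

5 h 36 min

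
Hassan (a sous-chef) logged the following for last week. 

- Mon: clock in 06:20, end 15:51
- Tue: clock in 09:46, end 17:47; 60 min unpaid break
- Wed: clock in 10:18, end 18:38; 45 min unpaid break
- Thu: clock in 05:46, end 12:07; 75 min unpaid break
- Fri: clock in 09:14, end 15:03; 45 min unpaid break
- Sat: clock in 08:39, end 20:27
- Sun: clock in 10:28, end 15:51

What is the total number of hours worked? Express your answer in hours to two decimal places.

51.47 hours

Mon: 06:20–15:51 = 9 h 31 min
Tue: 09:46–17:47 = 8 h 1 min; less 60 min break → 7 h 1 min
Wed: 10:18–18:38 = 8 h 20 min; less 45 min break → 7 h 35 min
Thu: 05:46–12:07 = 6 h 21 min; less 75 min break → 5 h 6 min
Fri: 09:14–15:03 = 5 h 49 min; less 45 min break → 5 h 4 min
Sat: 08:39–20:27 = 11 h 48 min
Sun: 10:28–15:51 = 5 h 23 min
Total: 9 h 31 min + 7 h 1 min + 7 h 35 min + 5 h 6 min + 5 h 4 min + 11 h 48 min + 5 h 23 min = 51 h 28 min.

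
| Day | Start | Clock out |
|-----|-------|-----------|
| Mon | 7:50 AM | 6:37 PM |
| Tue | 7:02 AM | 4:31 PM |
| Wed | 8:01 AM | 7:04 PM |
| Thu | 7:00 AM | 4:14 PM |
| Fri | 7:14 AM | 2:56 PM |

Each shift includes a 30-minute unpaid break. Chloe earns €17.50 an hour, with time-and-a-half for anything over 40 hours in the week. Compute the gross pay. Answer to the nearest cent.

Mon: 7:50 AM–6:37 PM = 10 h 47 min; less 30 min break → 10 h 17 min
Tue: 7:02 AM–4:31 PM = 9 h 29 min; less 30 min break → 8 h 59 min
Wed: 8:01 AM–7:04 PM = 11 h 3 min; less 30 min break → 10 h 33 min
Thu: 7:00 AM–4:14 PM = 9 h 14 min; less 30 min break → 8 h 44 min
Fri: 7:14 AM–2:56 PM = 7 h 42 min; less 30 min break → 7 h 12 min
Total worked: 45 h 45 min = 2745 min.
Regular 40 h 0 min = 2400 min at €17.50/h; overtime 5 h 45 min = 345 min at €26.25/h.
Pay = (2400 × €17.50 + 345 × €26.25) ÷ 60 = €850.94.

€850.94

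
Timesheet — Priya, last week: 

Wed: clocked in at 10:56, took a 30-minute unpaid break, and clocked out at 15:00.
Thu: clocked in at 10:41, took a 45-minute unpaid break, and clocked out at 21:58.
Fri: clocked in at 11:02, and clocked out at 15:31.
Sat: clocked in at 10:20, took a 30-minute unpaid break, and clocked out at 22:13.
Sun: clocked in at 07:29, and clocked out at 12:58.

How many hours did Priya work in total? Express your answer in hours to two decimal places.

35.45 hours

Wed: 10:56–15:00 = 4 h 4 min; less 30 min break → 3 h 34 min
Thu: 10:41–21:58 = 11 h 17 min; less 45 min break → 10 h 32 min
Fri: 11:02–15:31 = 4 h 29 min
Sat: 10:20–22:13 = 11 h 53 min; less 30 min break → 11 h 23 min
Sun: 07:29–12:58 = 5 h 29 min
Total: 3 h 34 min + 10 h 32 min + 4 h 29 min + 11 h 23 min + 5 h 29 min = 35 h 27 min.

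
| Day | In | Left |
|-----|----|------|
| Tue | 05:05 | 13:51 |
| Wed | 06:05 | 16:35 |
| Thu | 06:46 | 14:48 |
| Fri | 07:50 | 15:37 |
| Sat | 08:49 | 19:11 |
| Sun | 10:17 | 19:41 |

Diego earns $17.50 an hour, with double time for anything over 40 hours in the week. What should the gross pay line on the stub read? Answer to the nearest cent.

$1219.75

Tue: 05:05–13:51 = 8 h 46 min
Wed: 06:05–16:35 = 10 h 30 min
Thu: 06:46–14:48 = 8 h 2 min
Fri: 07:50–15:37 = 7 h 47 min
Sat: 08:49–19:11 = 10 h 22 min
Sun: 10:17–19:41 = 9 h 24 min
Total worked: 54 h 51 min = 3291 min.
Regular 40 h 0 min = 2400 min at $17.50/h; overtime 14 h 51 min = 891 min at $35.00/h.
Pay = (2400 × $17.50 + 891 × $35.00) ÷ 60 = $1219.75.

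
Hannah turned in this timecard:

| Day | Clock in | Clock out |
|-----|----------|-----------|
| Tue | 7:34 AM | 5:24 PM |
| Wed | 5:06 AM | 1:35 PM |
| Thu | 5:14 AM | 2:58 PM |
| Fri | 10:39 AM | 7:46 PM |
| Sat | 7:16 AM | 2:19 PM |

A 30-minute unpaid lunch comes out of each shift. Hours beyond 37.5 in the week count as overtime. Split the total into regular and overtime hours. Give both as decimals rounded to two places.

Tue: 7:34 AM–5:24 PM = 9 h 50 min; less 30 min break → 9 h 20 min
Wed: 5:06 AM–1:35 PM = 8 h 29 min; less 30 min break → 7 h 59 min
Thu: 5:14 AM–2:58 PM = 9 h 44 min; less 30 min break → 9 h 14 min
Fri: 10:39 AM–7:46 PM = 9 h 7 min; less 30 min break → 8 h 37 min
Sat: 7:16 AM–2:19 PM = 7 h 3 min; less 30 min break → 6 h 33 min
Total worked: 41 h 43 min = 41.72 h.
Threshold 37.5 h → overtime 4 h 13 min, regular 37 h 30 min.

Regular 37.50 hours, overtime 4.22 hours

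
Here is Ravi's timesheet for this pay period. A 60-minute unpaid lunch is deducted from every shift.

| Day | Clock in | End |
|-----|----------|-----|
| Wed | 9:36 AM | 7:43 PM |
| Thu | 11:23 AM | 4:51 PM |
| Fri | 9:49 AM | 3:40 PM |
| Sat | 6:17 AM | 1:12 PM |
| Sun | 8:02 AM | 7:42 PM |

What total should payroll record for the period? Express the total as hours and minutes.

Wed: 9:36 AM–7:43 PM = 10 h 7 min; less 60 min break → 9 h 7 min
Thu: 11:23 AM–4:51 PM = 5 h 28 min; less 60 min break → 4 h 28 min
Fri: 9:49 AM–3:40 PM = 5 h 51 min; less 60 min break → 4 h 51 min
Sat: 6:17 AM–1:12 PM = 6 h 55 min; less 60 min break → 5 h 55 min
Sun: 8:02 AM–7:42 PM = 11 h 40 min; less 60 min break → 10 h 40 min
Total: 9 h 7 min + 4 h 28 min + 4 h 51 min + 5 h 55 min + 10 h 40 min = 35 h 1 min.

35 h 1 min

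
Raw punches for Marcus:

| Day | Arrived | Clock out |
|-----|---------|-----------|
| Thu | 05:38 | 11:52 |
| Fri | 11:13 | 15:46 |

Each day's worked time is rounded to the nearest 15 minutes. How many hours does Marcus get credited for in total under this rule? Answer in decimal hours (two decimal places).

Thu: 05:38–11:52 = 6 h 14 min → rounds to 6 h 15 min
Fri: 11:13–15:46 = 4 h 33 min → rounds to 4 h 30 min
Total credited: 10 h 45 min.

10.75 hours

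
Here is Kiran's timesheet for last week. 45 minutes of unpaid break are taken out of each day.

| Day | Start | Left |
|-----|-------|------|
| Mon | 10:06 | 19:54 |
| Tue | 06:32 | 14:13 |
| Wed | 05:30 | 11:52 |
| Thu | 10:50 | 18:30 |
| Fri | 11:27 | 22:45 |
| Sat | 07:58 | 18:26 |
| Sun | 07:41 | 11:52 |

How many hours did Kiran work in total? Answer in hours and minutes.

52 h 13 min

Mon: 10:06–19:54 = 9 h 48 min; less 45 min break → 9 h 3 min
Tue: 06:32–14:13 = 7 h 41 min; less 45 min break → 6 h 56 min
Wed: 05:30–11:52 = 6 h 22 min; less 45 min break → 5 h 37 min
Thu: 10:50–18:30 = 7 h 40 min; less 45 min break → 6 h 55 min
Fri: 11:27–22:45 = 11 h 18 min; less 45 min break → 10 h 33 min
Sat: 07:58–18:26 = 10 h 28 min; less 45 min break → 9 h 43 min
Sun: 07:41–11:52 = 4 h 11 min; less 45 min break → 3 h 26 min
Total: 9 h 3 min + 6 h 56 min + 5 h 37 min + 6 h 55 min + 10 h 33 min + 9 h 43 min + 3 h 26 min = 52 h 13 min.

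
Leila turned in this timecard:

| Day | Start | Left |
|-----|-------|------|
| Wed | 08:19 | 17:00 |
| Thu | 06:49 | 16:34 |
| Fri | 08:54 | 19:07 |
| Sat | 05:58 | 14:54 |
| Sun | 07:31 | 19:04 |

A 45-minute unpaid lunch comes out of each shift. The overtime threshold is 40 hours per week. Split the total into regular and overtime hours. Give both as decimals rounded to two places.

Wed: 08:19–17:00 = 8 h 41 min; less 45 min break → 7 h 56 min
Thu: 06:49–16:34 = 9 h 45 min; less 45 min break → 9 h 0 min
Fri: 08:54–19:07 = 10 h 13 min; less 45 min break → 9 h 28 min
Sat: 05:58–14:54 = 8 h 56 min; less 45 min break → 8 h 11 min
Sun: 07:31–19:04 = 11 h 33 min; less 45 min break → 10 h 48 min
Total worked: 45 h 23 min = 45.38 h.
Threshold 40 h → overtime 5 h 23 min, regular 40 h 0 min.

Regular 40.00 hours, overtime 5.38 hours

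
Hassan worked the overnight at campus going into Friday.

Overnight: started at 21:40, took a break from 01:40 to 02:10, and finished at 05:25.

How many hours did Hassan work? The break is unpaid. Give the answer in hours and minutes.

7 h 15 min

Overnight: 21:40 → midnight = 2 h 20 min; midnight → 05:25 = 5 h 25 min; span 7 h 45 min; less 30 min break → 7 h 15 min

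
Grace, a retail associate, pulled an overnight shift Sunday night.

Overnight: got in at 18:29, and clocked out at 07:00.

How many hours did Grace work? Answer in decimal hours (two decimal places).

Overnight: 18:29 → midnight = 5 h 31 min; midnight → 07:00 = 7 h 0 min; span 12 h 31 min

12.52 hours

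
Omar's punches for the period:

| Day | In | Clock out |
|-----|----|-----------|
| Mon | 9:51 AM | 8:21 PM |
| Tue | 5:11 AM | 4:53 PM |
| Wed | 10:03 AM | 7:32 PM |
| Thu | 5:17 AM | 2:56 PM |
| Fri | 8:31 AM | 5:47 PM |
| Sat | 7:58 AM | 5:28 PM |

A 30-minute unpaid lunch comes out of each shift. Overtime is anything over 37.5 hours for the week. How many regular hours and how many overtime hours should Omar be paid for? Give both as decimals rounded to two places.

Regular 37.50 hours, overtime 19.60 hours

Mon: 9:51 AM–8:21 PM = 10 h 30 min; less 30 min break → 10 h 0 min
Tue: 5:11 AM–4:53 PM = 11 h 42 min; less 30 min break → 11 h 12 min
Wed: 10:03 AM–7:32 PM = 9 h 29 min; less 30 min break → 8 h 59 min
Thu: 5:17 AM–2:56 PM = 9 h 39 min; less 30 min break → 9 h 9 min
Fri: 8:31 AM–5:47 PM = 9 h 16 min; less 30 min break → 8 h 46 min
Sat: 7:58 AM–5:28 PM = 9 h 30 min; less 30 min break → 9 h 0 min
Total worked: 57 h 6 min = 57.10 h.
Threshold 37.5 h → overtime 19 h 36 min, regular 37 h 30 min.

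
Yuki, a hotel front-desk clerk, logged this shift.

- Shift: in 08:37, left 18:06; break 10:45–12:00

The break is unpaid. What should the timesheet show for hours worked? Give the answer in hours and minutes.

Shift: 08:37–18:06 = 9 h 29 min; less 75 min break → 8 h 14 min

8 h 14 min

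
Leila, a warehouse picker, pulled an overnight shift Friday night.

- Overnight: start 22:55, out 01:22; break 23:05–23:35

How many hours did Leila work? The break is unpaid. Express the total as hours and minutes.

Overnight: 22:55 → midnight = 1 h 5 min; midnight → 01:22 = 1 h 22 min; span 2 h 27 min; less 30 min break → 1 h 57 min

1 h 57 min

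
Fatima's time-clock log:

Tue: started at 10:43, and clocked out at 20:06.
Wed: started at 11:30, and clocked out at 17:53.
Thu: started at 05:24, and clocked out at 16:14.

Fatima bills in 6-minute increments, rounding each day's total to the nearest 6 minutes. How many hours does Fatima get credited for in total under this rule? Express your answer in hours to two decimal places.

Tue: 10:43–20:06 = 9 h 23 min → rounds to 9 h 24 min
Wed: 11:30–17:53 = 6 h 23 min → rounds to 6 h 24 min
Thu: 05:24–16:14 = 10 h 50 min → rounds to 10 h 48 min
Total credited: 26 h 36 min.

26.60 hours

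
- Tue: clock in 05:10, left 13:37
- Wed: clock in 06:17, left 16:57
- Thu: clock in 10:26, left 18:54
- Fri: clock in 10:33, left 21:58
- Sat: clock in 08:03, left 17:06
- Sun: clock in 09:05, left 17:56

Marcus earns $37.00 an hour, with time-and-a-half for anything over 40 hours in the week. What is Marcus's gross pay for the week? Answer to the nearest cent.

Tue: 05:10–13:37 = 8 h 27 min
Wed: 06:17–16:57 = 10 h 40 min
Thu: 10:26–18:54 = 8 h 28 min
Fri: 10:33–21:58 = 11 h 25 min
Sat: 08:03–17:06 = 9 h 3 min
Sun: 09:05–17:56 = 8 h 51 min
Total worked: 56 h 54 min = 3414 min.
Regular 40 h 0 min = 2400 min at $37.00/h; overtime 16 h 54 min = 1014 min at $55.50/h.
Pay = (2400 × $37.00 + 1014 × $55.50) ÷ 60 = $2417.95.

$2417.95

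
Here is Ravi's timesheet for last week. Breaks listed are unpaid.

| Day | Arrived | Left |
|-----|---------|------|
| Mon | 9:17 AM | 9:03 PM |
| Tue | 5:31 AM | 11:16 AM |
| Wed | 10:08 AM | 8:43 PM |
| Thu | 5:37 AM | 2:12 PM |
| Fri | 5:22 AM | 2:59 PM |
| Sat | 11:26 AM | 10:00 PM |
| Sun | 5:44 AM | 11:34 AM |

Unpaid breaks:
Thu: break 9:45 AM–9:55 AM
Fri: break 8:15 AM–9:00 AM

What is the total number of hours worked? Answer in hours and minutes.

61 h 47 min

Mon: 9:17 AM–9:03 PM = 11 h 46 min
Tue: 5:31 AM–11:16 AM = 5 h 45 min
Wed: 10:08 AM–8:43 PM = 10 h 35 min
Thu: 5:37 AM–2:12 PM = 8 h 35 min; less 10 min break → 8 h 25 min
Fri: 5:22 AM–2:59 PM = 9 h 37 min; less 45 min break → 8 h 52 min
Sat: 11:26 AM–10:00 PM = 10 h 34 min
Sun: 5:44 AM–11:34 AM = 5 h 50 min
Total: 11 h 46 min + 5 h 45 min + 10 h 35 min + 8 h 25 min + 8 h 52 min + 10 h 34 min + 5 h 50 min = 61 h 47 min.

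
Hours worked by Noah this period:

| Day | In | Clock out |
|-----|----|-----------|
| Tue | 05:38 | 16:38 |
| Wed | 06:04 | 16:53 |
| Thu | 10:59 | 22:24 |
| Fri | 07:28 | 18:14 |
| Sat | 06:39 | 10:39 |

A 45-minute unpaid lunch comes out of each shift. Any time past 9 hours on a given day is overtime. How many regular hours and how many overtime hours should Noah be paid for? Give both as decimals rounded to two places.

Tue: 05:38–16:38 = 11 h 0 min; less 45 min break → 10 h 15 min
Wed: 06:04–16:53 = 10 h 49 min; less 45 min break → 10 h 4 min
Thu: 10:59–22:24 = 11 h 25 min; less 45 min break → 10 h 40 min
Fri: 07:28–18:14 = 10 h 46 min; less 45 min break → 10 h 1 min
Sat: 06:39–10:39 = 4 h 0 min; less 45 min break → 3 h 15 min
Tue reg 9 h 0 min / OT 1 h 15 min; Wed reg 9 h 0 min / OT 1 h 4 min; Thu reg 9 h 0 min / OT 1 h 40 min; Fri reg 9 h 0 min / OT 1 h 1 min; Sat reg 3 h 15 min / OT 0 h 0 min.
Totals: regular 39 h 15 min, overtime 5 h 0 min.

Regular 39.25 hours, overtime 5.00 hours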